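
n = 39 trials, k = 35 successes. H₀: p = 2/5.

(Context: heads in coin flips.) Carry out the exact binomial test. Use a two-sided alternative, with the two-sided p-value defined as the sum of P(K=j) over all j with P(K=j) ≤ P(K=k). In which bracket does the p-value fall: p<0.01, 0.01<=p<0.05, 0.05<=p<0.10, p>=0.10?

Exact binomial: n=39, k=35, p₀=2/5=0.4000
P(X=j) = C(n,j)·p₀^j·(1−p₀)^(n−j); p = Σ P(X=j) over j with P(X=j) ≤ P(X=35)
p-value (two-sided) = 0.00000
→ bracket: p<0.01

p-value bracket: p<0.01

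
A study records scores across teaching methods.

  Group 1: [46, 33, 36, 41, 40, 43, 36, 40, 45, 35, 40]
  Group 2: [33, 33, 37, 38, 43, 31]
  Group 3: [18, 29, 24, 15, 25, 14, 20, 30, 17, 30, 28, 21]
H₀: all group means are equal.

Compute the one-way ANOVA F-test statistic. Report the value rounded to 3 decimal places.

test statistic = 35.402

Group means [39.55, 35.83, 22.58], grand mean 31.759
SSB = Σnᵢ(x̄ᵢ−x̄)² = 1776.833; SSW = ΣΣ(x−x̄ᵢ)² = 652.477
MSB = 1776.833/2 = 888.4165; MSW = 652.477/26 = 25.0953
F = MSB/MSW = 35.4017
df = (2, 26)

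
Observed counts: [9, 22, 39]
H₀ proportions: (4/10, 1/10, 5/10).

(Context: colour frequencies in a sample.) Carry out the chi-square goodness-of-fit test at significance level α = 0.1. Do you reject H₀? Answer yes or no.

reject H₀: yes

n = 70; E_i = n·p_i = [28.00, 7.00, 35.00]
χ² = (9−28.00)²/28.00 + (22−7.00)²/7.00 + (39−35.00)²/35.00 = 45.4929
df = 2
p-value (upper-tail) = 0.00000
At α=0.1: p < α → reject H₀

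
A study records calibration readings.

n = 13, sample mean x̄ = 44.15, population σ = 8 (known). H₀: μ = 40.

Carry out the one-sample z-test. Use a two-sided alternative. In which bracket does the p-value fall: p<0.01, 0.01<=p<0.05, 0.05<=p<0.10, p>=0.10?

p-value bracket: 0.05<=p<0.10

SE = σ/√n = 8/√13 = 2.2188
z = (x̄−μ₀)/SE = (44.15−40)/2.2188 = 1.8704
p-value (two-sided) = 0.06143
→ bracket: 0.05<=p<0.10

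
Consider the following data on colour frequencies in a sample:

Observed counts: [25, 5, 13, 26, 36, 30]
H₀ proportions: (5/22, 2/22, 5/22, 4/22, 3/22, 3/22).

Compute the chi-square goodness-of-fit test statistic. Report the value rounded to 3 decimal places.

n = 135; E_i = n·p_i = [30.68, 12.27, 30.68, 24.55, 18.41, 18.41]
χ² = (25−30.68)²/30.68 + (5−12.27)²/12.27 + (13−30.68)²/30.68 + (26−24.55)²/24.55 + (36−18.41)²/18.41 + (30−18.41)²/18.41 = 39.7452
df = 5

test statistic = 39.745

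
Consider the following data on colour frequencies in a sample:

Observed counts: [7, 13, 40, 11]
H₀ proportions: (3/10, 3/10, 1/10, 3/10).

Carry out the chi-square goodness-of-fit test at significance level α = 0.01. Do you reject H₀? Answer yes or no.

n = 71; E_i = n·p_i = [21.30, 21.30, 7.10, 21.30]
χ² = (7−21.30)²/21.30 + (13−21.30)²/21.30 + (40−7.10)²/7.10 + (11−21.30)²/21.30 = 170.2676
df = 3
p-value (upper-tail) = 0.00000
At α=0.01: p < α → reject H₀

reject H₀: yes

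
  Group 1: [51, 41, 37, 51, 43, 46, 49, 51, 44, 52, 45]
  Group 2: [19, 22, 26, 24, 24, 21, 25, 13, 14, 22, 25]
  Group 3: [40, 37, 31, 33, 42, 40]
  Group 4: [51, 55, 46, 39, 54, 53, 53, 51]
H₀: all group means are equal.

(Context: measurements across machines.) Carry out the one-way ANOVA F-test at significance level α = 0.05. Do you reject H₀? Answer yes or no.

Group means [46.36, 21.36, 37.17, 50.25], grand mean 38.056
SSB = Σnᵢ(x̄ᵢ−x̄)² = 5018.465; SSW = ΣΣ(x−x̄ᵢ)² = 723.424
MSB = 5018.465/3 = 1672.8215; MSW = 723.424/32 = 22.6070
F = MSB/MSW = 73.9957
df = (3, 32)
p-value (upper-tail) = 0.00000
At α=0.05: p < α → reject H₀

reject H₀: yes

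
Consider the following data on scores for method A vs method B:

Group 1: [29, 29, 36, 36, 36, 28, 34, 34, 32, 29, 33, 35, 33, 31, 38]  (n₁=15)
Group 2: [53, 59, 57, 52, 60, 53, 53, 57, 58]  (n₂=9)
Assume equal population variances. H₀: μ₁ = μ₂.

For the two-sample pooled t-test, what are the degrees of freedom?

df = n₁ + n₂ − 2 = 15 + 9 − 2 = 22

degrees of freedom = 22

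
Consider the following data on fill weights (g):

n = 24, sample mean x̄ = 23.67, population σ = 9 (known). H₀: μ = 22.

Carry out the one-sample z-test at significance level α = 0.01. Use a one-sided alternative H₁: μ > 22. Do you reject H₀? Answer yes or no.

SE = σ/√n = 9/√24 = 1.8371
z = (x̄−μ₀)/SE = (23.67−22)/1.8371 = 0.9090
p-value (one-sided, H₁ greater) = 0.18167
At α=0.01: p ≥ α → fail to reject H₀

reject H₀: no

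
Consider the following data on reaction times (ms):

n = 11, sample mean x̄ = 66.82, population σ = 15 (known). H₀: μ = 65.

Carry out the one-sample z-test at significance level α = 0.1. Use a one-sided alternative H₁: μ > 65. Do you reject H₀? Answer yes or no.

SE = σ/√n = 15/√11 = 4.5227
z = (x̄−μ₀)/SE = (66.82−65)/4.5227 = 0.4024
p-value (one-sided, H₁ greater) = 0.34369
At α=0.1: p ≥ α → fail to reject H₀

reject H₀: no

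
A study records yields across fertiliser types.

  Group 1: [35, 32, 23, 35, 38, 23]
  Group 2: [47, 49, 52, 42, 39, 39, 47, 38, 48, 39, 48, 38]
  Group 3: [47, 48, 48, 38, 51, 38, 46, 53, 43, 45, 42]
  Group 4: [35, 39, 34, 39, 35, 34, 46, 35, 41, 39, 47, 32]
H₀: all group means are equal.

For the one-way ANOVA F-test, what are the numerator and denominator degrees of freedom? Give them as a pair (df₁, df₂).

degrees of freedom = [3, 37]

k = 4 groups, N = 41 total
df = (k−1, N−k) = (4−1, 41−4) = (3, 37)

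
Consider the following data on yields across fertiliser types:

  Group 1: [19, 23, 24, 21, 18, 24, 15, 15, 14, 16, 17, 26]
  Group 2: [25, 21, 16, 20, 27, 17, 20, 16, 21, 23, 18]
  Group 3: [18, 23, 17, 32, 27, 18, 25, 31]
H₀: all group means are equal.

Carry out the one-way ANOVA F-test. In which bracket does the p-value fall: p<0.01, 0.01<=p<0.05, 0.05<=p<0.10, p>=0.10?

Group means [19.33, 20.36, 23.88], grand mean 20.871
SSB = Σnᵢ(x̄ᵢ−x̄)² = 103.397; SSW = ΣΣ(x−x̄ᵢ)² = 562.087
MSB = 103.397/2 = 51.6984; MSW = 562.087/28 = 20.0745
F = MSB/MSW = 2.5753
df = (2, 28)
p-value (upper-tail) = 0.09404
→ bracket: 0.05<=p<0.10

p-value bracket: 0.05<=p<0.10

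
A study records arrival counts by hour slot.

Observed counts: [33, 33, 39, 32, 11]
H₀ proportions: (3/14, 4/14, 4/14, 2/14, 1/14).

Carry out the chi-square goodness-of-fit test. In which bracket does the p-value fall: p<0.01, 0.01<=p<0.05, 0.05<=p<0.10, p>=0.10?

p-value bracket: 0.05<=p<0.10

n = 148; E_i = n·p_i = [31.71, 42.29, 42.29, 21.14, 10.57]
χ² = (33−31.71)²/31.71 + (33−42.29)²/42.29 + (39−42.29)²/42.29 + (32−21.14)²/21.14 + (11−10.57)²/10.57 = 7.9392
df = 4
p-value (upper-tail) = 0.09383
→ bracket: 0.05<=p<0.10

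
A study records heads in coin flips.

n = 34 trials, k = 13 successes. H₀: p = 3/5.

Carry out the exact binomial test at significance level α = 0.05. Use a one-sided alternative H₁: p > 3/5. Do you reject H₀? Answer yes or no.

reject H₀: no

Exact binomial: n=34, k=13, p₀=3/5=0.6000
P(X≥13) from Σ C(n,i)·p₀^i·(1−p₀)^(n−i)
p-value (one-sided, H₁ greater) = 0.99687
At α=0.05: p ≥ α → fail to reject H₀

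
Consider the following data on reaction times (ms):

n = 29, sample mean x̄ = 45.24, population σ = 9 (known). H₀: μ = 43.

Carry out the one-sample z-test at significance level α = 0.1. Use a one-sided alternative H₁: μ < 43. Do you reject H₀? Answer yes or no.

reject H₀: no

SE = σ/√n = 9/√29 = 1.6713
z = (x̄−μ₀)/SE = (45.24−43)/1.6713 = 1.3403
p-value (one-sided, H₁ less) = 0.90993
At α=0.1: p ≥ α → fail to reject H₀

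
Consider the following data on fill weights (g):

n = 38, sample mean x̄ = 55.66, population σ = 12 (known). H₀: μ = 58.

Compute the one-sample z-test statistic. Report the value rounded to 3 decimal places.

SE = σ/√n = 12/√38 = 1.9467
z = (x̄−μ₀)/SE = (55.66−58)/1.9467 = -1.2021

test statistic = -1.202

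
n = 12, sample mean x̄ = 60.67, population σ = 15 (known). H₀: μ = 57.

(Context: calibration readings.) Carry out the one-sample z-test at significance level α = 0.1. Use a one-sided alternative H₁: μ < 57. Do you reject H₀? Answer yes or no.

SE = σ/√n = 15/√12 = 4.3301
z = (x̄−μ₀)/SE = (60.67−57)/4.3301 = 0.8476
p-value (one-sided, H₁ less) = 0.80166
At α=0.1: p ≥ α → fail to reject H₀

reject H₀: no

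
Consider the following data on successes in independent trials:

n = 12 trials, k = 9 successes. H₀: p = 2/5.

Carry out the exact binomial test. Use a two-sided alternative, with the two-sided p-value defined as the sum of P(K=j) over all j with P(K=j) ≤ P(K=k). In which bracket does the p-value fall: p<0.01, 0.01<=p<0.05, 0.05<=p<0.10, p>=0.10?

p-value bracket: 0.01<=p<0.05

Exact binomial: n=12, k=9, p₀=2/5=0.4000
P(X=j) = C(n,j)·p₀^j·(1−p₀)^(n−j); p = Σ P(X=j) over j with P(X=j) ≤ P(X=9)
p-value (two-sided) = 0.01744
→ bracket: 0.01<=p<0.05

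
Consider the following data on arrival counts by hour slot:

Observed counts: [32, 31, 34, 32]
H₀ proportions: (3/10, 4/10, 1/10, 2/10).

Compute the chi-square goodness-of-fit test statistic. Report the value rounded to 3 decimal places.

test statistic = 45.386

n = 129; E_i = n·p_i = [38.70, 51.60, 12.90, 25.80]
χ² = (32−38.70)²/38.70 + (31−51.60)²/51.60 + (34−12.90)²/12.90 + (32−25.80)²/25.80 = 45.3863
df = 3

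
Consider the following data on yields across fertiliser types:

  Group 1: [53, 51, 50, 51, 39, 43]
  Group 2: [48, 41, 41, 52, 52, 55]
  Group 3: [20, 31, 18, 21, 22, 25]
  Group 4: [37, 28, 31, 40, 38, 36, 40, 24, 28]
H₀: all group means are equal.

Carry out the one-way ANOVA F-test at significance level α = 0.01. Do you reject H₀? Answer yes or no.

Group means [47.83, 48.17, 22.83, 33.56], grand mean 37.593
SSB = Σnᵢ(x̄ᵢ−x̄)² = 2753.796; SSW = ΣΣ(x−x̄ᵢ)² = 718.722
MSB = 2753.796/3 = 917.9321; MSW = 718.722/23 = 31.2488
F = MSB/MSW = 29.3750
df = (3, 23)
p-value (upper-tail) = 0.00000
At α=0.01: p < α → reject H₀

reject H₀: yes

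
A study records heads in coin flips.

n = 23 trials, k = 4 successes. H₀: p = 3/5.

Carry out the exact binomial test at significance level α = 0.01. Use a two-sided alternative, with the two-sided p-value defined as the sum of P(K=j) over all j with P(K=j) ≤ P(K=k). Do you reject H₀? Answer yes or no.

Exact binomial: n=23, k=4, p₀=3/5=0.6000
P(X=j) = C(n,j)·p₀^j·(1−p₀)^(n−j); p = Σ P(X=j) over j with P(X=j) ≤ P(X=4)
p-value (two-sided) = 0.00004
At α=0.01: p < α → reject H₀

reject H₀: yes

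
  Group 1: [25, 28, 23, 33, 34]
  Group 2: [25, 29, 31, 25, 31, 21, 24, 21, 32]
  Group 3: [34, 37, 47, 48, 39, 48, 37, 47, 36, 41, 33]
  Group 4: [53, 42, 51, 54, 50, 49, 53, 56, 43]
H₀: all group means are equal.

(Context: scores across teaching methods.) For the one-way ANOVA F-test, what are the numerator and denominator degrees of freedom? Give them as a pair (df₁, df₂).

k = 4 groups, N = 34 total
df = (k−1, N−k) = (4−1, 34−4) = (3, 30)

degrees of freedom = [3, 30]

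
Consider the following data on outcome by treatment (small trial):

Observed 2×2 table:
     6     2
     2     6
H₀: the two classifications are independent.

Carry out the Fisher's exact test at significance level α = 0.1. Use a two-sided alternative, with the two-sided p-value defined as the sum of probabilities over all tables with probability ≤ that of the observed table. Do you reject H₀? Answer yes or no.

reject H₀: no

Margins: r₁=8, r₂=8, c₁=8, c₂=8, n=16
p_obs = C(8,6)·C(8,2)/C(16,8); sum pmf over tables with pmf ≤ p_obs
p-value (two-sided) = 0.13193
At α=0.1: p ≥ α → fail to reject H₀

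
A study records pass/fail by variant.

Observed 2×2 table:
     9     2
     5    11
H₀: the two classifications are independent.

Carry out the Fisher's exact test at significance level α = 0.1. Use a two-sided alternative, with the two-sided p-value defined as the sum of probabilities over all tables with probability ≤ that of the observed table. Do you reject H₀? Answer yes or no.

Margins: r₁=11, r₂=16, c₁=14, c₂=13, n=27
p_obs = C(11,9)·C(16,5)/C(27,14); sum pmf over tables with pmf ≤ p_obs
p-value (two-sided) = 0.01831
At α=0.1: p < α → reject H₀

reject H₀: yes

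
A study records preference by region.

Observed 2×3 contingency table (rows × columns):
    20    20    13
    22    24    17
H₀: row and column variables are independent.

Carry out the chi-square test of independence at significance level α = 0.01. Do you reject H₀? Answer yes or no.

reject H₀: no

Row totals [53, 63], col totals [42, 44, 30], n=116
χ² = (20−19.19)²/19.19 + (20−20.10)²/20.10 + (13−13.71)²/13.71 + (22−22.81)²/22.81 + (24−23.90)²/23.90 + (17−16.29)²/16.29 = 0.1311
df = 2
p-value (upper-tail) = 0.93655
At α=0.01: p ≥ α → fail to reject H₀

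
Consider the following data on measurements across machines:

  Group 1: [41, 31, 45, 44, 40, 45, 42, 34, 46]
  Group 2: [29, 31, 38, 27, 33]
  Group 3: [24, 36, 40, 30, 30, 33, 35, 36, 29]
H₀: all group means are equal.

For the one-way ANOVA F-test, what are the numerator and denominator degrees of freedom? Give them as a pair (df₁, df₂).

degrees of freedom = [2, 20]

k = 3 groups, N = 23 total
df = (k−1, N−k) = (3−1, 23−3) = (2, 20)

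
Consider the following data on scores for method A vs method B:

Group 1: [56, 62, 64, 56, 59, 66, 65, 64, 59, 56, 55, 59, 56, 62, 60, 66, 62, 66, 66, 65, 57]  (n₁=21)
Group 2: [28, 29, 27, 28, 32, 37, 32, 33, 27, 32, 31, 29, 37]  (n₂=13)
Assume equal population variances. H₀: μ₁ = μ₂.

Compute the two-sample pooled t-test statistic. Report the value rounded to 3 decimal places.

x̄₁=61.000, s₁=3.987, n₁=21
x̄₂=30.923, s₂=3.378, n₂=13
s_p² = [20·3.987² + 12·3.378²]/32 = 14.2163
SE = √(s_p²·(1/21+1/13)) = 1.3306
t = (61.000−30.923)/1.3306 = 22.6038
df = 32

test statistic = 22.604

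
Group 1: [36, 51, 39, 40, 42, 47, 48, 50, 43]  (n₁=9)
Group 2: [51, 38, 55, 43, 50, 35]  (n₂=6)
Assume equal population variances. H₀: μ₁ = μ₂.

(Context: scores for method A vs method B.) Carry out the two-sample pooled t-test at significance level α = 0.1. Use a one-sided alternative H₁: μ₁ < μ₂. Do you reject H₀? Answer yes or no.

x̄₁=44.000, s₁=5.244, n₁=9
x̄₂=45.333, s₂=7.916, n₂=6
s_p² = [8·5.244² + 5·7.916²]/13 = 41.0256
SE = √(s_p²·(1/9+1/6)) = 3.3758
t = (44.000−45.333)/3.3758 = -0.3950
df = 13
p-value (one-sided, H₁ less) = 0.34964
At α=0.1: p ≥ α → fail to reject H₀

reject H₀: no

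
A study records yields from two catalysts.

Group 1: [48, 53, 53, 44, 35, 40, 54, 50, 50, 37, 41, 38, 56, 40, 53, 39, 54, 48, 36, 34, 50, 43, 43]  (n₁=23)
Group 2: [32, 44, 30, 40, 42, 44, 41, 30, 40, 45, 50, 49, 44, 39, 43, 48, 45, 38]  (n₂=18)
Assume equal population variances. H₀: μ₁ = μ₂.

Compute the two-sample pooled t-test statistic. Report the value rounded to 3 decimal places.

x̄₁=45.174, s₁=7.050, n₁=23
x̄₂=41.333, s₂=5.911, n₂=18
s_p² = [22·7.050² + 17·5.911²]/39 = 43.2642
SE = √(s_p²·(1/23+1/18)) = 2.0699
t = (45.174−41.333)/2.0699 = 1.8554
df = 39

test statistic = 1.855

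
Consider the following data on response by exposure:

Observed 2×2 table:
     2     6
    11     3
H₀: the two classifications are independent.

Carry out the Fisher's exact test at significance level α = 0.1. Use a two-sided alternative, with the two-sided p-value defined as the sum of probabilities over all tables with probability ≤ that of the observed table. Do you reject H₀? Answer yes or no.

reject H₀: yes

Margins: r₁=8, r₂=14, c₁=13, c₂=9, n=22
p_obs = C(8,2)·C(14,11)/C(22,13); sum pmf over tables with pmf ≤ p_obs
p-value (two-sided) = 0.02601
At α=0.1: p < α → reject H₀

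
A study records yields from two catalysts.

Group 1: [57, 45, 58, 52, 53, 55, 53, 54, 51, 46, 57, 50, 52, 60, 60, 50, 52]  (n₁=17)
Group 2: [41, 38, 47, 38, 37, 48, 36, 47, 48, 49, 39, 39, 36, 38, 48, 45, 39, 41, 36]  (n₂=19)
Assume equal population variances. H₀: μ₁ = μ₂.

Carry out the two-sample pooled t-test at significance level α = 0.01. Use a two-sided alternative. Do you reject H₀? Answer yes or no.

x̄₁=53.235, s₁=4.309, n₁=17
x̄₂=41.579, s₂=4.846, n₂=19
s_p² = [16·4.309² + 18·4.846²]/34 = 21.1674
SE = √(s_p²·(1/17+1/19)) = 1.5360
t = (53.235−41.579)/1.5360 = 7.5889
df = 34
p-value (two-sided) = 0.00000
At α=0.01: p < α → reject H₀

reject H₀: yes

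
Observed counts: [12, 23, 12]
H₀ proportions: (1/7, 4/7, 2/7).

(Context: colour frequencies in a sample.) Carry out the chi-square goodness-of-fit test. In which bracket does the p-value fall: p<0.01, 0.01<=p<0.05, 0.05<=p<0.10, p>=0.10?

p-value bracket: 0.05<=p<0.10

n = 47; E_i = n·p_i = [6.71, 26.86, 13.43]
χ² = (12−6.71)²/6.71 + (23−26.86)²/26.86 + (12−13.43)²/13.43 = 4.8670
df = 2
p-value (upper-tail) = 0.08773
→ bracket: 0.05<=p<0.10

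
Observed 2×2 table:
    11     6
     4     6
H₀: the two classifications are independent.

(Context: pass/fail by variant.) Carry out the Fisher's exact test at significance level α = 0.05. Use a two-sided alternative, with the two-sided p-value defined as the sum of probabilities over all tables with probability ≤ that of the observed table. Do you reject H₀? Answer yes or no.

Margins: r₁=17, r₂=10, c₁=15, c₂=12, n=27
p_obs = C(17,11)·C(10,4)/C(27,15); sum pmf over tables with pmf ≤ p_obs
p-value (two-sided) = 0.25660
At α=0.05: p ≥ α → fail to reject H₀

reject H₀: no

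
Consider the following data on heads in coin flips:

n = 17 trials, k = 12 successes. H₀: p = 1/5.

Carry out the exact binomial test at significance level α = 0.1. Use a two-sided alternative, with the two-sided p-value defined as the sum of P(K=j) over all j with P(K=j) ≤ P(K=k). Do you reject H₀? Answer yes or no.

reject H₀: yes

Exact binomial: n=17, k=12, p₀=1/5=0.2000
P(X=j) = C(n,j)·p₀^j·(1−p₀)^(n−j); p = Σ P(X=j) over j with P(X=j) ≤ P(X=12)
p-value (two-sided) = 0.00001
At α=0.1: p < α → reject H₀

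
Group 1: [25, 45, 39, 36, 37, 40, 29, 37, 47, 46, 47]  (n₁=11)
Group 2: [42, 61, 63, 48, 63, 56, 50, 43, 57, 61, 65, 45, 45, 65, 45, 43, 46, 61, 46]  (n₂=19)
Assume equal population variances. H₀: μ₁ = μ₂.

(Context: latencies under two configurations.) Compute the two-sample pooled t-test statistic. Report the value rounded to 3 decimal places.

test statistic = -4.509

x̄₁=38.909, s₁=7.259, n₁=11
x̄₂=52.895, s₂=8.660, n₂=19
s_p² = [10·7.259² + 18·8.660²]/28 = 67.0249
SE = √(s_p²·(1/11+1/19)) = 3.1017
t = (38.909−52.895)/3.1017 = -4.5090
df = 28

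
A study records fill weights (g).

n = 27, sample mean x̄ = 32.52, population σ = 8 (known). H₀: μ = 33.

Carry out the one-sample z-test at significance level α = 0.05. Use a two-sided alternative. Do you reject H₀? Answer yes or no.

SE = σ/√n = 8/√27 = 1.5396
z = (x̄−μ₀)/SE = (32.52−33)/1.5396 = -0.3118
p-value (two-sided) = 0.75522
At α=0.05: p ≥ α → fail to reject H₀

reject H₀: no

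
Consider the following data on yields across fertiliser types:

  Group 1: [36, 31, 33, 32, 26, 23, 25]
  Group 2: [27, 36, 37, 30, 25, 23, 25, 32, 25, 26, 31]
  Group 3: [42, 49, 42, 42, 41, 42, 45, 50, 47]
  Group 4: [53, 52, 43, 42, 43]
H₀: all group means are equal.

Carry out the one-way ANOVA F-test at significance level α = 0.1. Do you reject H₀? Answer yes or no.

reject H₀: yes

Group means [29.43, 28.82, 44.44, 46.60], grand mean 36.125
SSB = Σnᵢ(x̄ᵢ−x̄)² = 2072.727; SSW = ΣΣ(x−x̄ᵢ)² = 572.773
MSB = 2072.727/3 = 690.9090; MSW = 572.773/28 = 20.4562
F = MSB/MSW = 33.7751
df = (3, 28)
p-value (upper-tail) = 0.00000
At α=0.1: p < α → reject H₀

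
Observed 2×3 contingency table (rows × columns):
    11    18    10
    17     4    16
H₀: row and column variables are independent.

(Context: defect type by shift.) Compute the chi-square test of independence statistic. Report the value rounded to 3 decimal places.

test statistic = 11.535

Row totals [39, 37], col totals [28, 22, 26], n=76
χ² = (11−14.37)²/14.37 + (18−11.29)²/11.29 + (10−13.34)²/13.34 + (17−13.63)²/13.63 + (4−10.71)²/10.71 + (16−12.66)²/12.66 = 11.5348
df = 2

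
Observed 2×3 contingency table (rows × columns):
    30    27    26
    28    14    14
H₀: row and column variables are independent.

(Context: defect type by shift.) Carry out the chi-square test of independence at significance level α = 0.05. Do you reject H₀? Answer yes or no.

reject H₀: no

Row totals [83, 56], col totals [58, 41, 40], n=139
χ² = (30−34.63)²/34.63 + (27−24.48)²/24.48 + (26−23.88)²/23.88 + (28−23.37)²/23.37 + (14−16.52)²/16.52 + (14−16.12)²/16.12 = 2.6462
df = 2
p-value (upper-tail) = 0.26631
At α=0.05: p ≥ α → fail to reject H₀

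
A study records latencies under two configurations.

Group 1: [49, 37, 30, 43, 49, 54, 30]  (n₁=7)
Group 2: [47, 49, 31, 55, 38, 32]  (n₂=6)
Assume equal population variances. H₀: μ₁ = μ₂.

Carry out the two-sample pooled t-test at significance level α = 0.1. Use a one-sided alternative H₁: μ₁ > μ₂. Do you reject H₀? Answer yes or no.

reject H₀: no

x̄₁=41.714, s₁=9.621, n₁=7
x̄₂=42.000, s₂=9.798, n₂=6
s_p² = [6·9.621² + 5·9.798²]/11 = 94.1299
SE = √(s_p²·(1/7+1/6)) = 5.3977
t = (41.714−42.000)/5.3977 = -0.0529
df = 11
p-value (one-sided, H₁ greater) = 0.52063
At α=0.1: p ≥ α → fail to reject H₀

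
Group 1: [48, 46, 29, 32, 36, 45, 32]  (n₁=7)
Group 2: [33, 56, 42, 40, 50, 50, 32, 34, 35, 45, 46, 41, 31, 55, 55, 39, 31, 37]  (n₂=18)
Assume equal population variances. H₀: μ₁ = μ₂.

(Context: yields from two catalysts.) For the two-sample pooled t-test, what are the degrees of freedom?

degrees of freedom = 23

df = n₁ + n₂ − 2 = 7 + 18 − 2 = 23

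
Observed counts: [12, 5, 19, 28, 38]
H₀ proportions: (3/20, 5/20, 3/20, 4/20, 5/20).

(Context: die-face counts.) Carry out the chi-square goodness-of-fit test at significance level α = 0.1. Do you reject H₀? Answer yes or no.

reject H₀: yes

n = 102; E_i = n·p_i = [15.30, 25.50, 15.30, 20.40, 25.50]
χ² = (12−15.30)²/15.30 + (5−25.50)²/25.50 + (19−15.30)²/15.30 + (28−20.40)²/20.40 + (38−25.50)²/25.50 = 27.0458
df = 4
p-value (upper-tail) = 0.00002
At α=0.1: p < α → reject H₀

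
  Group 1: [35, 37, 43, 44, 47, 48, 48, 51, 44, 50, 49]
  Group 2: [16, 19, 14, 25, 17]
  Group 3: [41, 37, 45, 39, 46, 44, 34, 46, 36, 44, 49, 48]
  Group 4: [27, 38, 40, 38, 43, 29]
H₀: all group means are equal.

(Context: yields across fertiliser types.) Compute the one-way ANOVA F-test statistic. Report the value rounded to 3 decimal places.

Group means [45.09, 18.20, 42.42, 35.83], grand mean 38.559
SSB = Σnᵢ(x̄ᵢ−x̄)² = 2764.923; SSW = ΣΣ(x−x̄ᵢ)² = 809.459
MSB = 2764.923/3 = 921.6411; MSW = 809.459/30 = 26.9820
F = MSB/MSW = 34.1577
df = (3, 30)

test statistic = 34.158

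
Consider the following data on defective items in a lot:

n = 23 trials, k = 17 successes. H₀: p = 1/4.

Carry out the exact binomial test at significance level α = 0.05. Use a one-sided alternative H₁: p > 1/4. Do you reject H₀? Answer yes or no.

Exact binomial: n=23, k=17, p₀=1/4=0.2500
P(X≥17) from Σ C(n,i)·p₀^i·(1−p₀)^(n−i)
p-value (one-sided, H₁ greater) = 0.00000
At α=0.05: p < α → reject H₀

reject H₀: yes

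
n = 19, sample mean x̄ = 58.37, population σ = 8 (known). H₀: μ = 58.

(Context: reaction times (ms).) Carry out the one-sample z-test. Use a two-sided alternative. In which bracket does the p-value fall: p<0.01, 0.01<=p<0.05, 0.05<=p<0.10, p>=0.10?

SE = σ/√n = 8/√19 = 1.8353
z = (x̄−μ₀)/SE = (58.37−58)/1.8353 = 0.2016
p-value (two-sided) = 0.84023
→ bracket: p>=0.10

p-value bracket: p>=0.10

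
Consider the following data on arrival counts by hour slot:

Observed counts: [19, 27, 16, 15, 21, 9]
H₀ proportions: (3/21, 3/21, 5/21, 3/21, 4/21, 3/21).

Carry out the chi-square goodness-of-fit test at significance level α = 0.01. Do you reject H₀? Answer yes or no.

n = 107; E_i = n·p_i = [15.29, 15.29, 25.48, 15.29, 20.38, 15.29]
χ² = (19−15.29)²/15.29 + (27−15.29)²/15.29 + (16−25.48)²/25.48 + (15−15.29)²/15.29 + (21−20.38)²/20.38 + (9−15.29)²/15.29 = 16.0136
df = 5
p-value (upper-tail) = 0.00681
At α=0.01: p < α → reject H₀

reject H₀: yes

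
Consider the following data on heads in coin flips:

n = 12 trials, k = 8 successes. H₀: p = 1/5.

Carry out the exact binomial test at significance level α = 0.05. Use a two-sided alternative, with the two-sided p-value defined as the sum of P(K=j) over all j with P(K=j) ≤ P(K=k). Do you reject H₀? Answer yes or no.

reject H₀: yes

Exact binomial: n=12, k=8, p₀=1/5=0.2000
P(X=j) = C(n,j)·p₀^j·(1−p₀)^(n−j); p = Σ P(X=j) over j with P(X=j) ≤ P(X=8)
p-value (two-sided) = 0.00058
At α=0.05: p < α → reject H₀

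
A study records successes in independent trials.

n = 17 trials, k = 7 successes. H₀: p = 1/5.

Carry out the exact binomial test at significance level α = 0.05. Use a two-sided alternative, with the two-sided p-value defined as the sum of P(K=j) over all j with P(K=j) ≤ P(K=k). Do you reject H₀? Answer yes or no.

reject H₀: no

Exact binomial: n=17, k=7, p₀=1/5=0.2000
P(X=j) = C(n,j)·p₀^j·(1−p₀)^(n−j); p = Σ P(X=j) over j with P(X=j) ≤ P(X=7)
p-value (two-sided) = 0.06018
At α=0.05: p ≥ α → fail to reject H₀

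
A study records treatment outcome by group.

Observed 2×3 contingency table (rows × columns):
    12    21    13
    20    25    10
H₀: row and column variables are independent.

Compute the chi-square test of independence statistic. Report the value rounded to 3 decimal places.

Row totals [46, 55], col totals [32, 46, 23], n=101
χ² = (12−14.57)²/14.57 + (21−20.95)²/20.95 + (13−10.48)²/10.48 + (20−17.43)²/17.43 + (25−25.05)²/25.05 + (10−12.52)²/12.52 = 1.9527
df = 2

test statistic = 1.953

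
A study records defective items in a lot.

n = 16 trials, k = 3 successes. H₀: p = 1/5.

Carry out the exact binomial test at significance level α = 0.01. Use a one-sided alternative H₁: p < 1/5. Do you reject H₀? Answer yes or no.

reject H₀: no

Exact binomial: n=16, k=3, p₀=1/5=0.2000
P(X≤3) from Σ C(n,i)·p₀^i·(1−p₀)^(n−i)
p-value (one-sided, H₁ less) = 0.59813
At α=0.01: p ≥ α → fail to reject H₀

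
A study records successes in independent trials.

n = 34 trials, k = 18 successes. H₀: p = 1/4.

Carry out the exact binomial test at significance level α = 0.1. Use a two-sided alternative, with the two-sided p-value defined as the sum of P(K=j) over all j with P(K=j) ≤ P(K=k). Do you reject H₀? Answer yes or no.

Exact binomial: n=34, k=18, p₀=1/4=0.2500
P(X=j) = C(n,j)·p₀^j·(1−p₀)^(n−j); p = Σ P(X=j) over j with P(X=j) ≤ P(X=18)
p-value (two-sided) = 0.00050
At α=0.1: p < α → reject H₀

reject H₀: yes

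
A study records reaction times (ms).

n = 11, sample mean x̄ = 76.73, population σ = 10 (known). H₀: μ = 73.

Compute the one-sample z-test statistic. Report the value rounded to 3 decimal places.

test statistic = 1.237

SE = σ/√n = 10/√11 = 3.0151
z = (x̄−μ₀)/SE = (76.73−73)/3.0151 = 1.2371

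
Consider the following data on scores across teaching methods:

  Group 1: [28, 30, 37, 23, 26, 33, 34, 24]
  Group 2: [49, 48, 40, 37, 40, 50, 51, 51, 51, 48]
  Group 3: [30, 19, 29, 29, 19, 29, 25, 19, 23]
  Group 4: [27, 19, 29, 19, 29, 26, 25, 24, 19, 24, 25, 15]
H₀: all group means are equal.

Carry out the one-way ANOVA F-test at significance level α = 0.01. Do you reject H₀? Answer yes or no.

Group means [29.38, 46.50, 24.67, 23.42], grand mean 30.846
SSB = Σnᵢ(x̄ᵢ−x̄)² = 3473.785; SSW = ΣΣ(x−x̄ᵢ)² = 835.292
MSB = 3473.785/3 = 1157.9284; MSW = 835.292/35 = 23.8655
F = MSB/MSW = 48.5190
df = (3, 35)
p-value (upper-tail) = 0.00000
At α=0.01: p < α → reject H₀

reject H₀: yes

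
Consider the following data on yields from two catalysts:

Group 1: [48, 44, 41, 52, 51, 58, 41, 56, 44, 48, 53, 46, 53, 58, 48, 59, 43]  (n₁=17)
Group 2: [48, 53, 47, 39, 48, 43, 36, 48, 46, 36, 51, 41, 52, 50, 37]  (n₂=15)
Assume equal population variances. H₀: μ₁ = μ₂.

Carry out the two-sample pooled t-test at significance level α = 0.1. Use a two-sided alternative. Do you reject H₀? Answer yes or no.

x̄₁=49.588, s₁=6.001, n₁=17
x̄₂=45.000, s₂=5.904, n₂=15
s_p² = [16·6.001² + 14·5.904²]/30 = 35.4706
SE = √(s_p²·(1/17+1/15)) = 2.1098
t = (49.588−45.000)/2.1098 = 2.1747
df = 30
p-value (two-sided) = 0.03767
At α=0.1: p < α → reject H₀

reject H₀: yes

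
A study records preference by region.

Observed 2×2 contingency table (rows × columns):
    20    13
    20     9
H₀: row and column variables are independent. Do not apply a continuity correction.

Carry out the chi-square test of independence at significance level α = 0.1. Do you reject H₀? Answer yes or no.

Row totals [33, 29], col totals [40, 22], n=62
χ² = (20−21.29)²/21.29 + (13−11.71)²/11.71 + (20−18.71)²/18.71 + (9−10.29)²/10.29 = 0.4712
df = 1
p-value (upper-tail) = 0.49245
At α=0.1: p ≥ α → fail to reject H₀

reject H₀: no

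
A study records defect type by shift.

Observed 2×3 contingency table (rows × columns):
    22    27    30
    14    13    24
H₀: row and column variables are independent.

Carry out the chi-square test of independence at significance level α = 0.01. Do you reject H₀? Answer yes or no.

reject H₀: no

Row totals [79, 51], col totals [36, 40, 54], n=130
χ² = (22−21.88)²/21.88 + (27−24.31)²/24.31 + (30−32.82)²/32.82 + (14−14.12)²/14.12 + (13−15.69)²/15.69 + (24−21.18)²/21.18 = 1.3776
df = 2
p-value (upper-tail) = 0.50218
At α=0.01: p ≥ α → fail to reject H₀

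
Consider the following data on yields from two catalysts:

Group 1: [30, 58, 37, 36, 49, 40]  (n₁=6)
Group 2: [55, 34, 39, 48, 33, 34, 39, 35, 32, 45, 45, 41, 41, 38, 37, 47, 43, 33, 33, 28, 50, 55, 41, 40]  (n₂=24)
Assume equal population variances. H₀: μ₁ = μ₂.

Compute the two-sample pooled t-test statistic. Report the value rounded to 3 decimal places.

x̄₁=41.667, s₁=10.132, n₁=6
x̄₂=40.250, s₂=7.195, n₂=24
s_p² = [5·10.132² + 23·7.195²]/28 = 60.8512
SE = √(s_p²·(1/6+1/24)) = 3.5605
t = (41.667−40.250)/3.5605 = 0.3979
df = 28

test statistic = 0.398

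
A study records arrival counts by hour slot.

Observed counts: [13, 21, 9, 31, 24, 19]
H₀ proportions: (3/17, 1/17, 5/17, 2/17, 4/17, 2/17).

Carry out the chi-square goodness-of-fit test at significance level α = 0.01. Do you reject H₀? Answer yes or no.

reject H₀: yes

n = 117; E_i = n·p_i = [20.65, 6.88, 34.41, 13.76, 27.53, 13.76]
χ² = (13−20.65)²/20.65 + (21−6.88)²/6.88 + (9−34.41)²/34.41 + (31−13.76)²/13.76 + (24−27.53)²/27.53 + (19−13.76)²/13.76 = 74.5818
df = 5
p-value (upper-tail) = 0.00000
At α=0.01: p < α → reject H₀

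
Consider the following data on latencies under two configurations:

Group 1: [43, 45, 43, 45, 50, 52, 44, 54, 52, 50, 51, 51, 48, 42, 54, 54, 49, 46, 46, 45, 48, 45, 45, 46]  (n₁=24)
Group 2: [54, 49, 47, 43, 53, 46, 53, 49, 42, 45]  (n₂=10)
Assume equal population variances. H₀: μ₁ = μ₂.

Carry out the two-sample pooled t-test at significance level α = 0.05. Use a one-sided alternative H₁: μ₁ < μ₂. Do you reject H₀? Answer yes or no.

reject H₀: no

x̄₁=47.833, s₁=3.761, n₁=24
x̄₂=48.100, s₂=4.254, n₂=10
s_p² = [23·3.761² + 9·4.254²]/32 = 15.2573
SE = √(s_p²·(1/24+1/10)) = 1.4702
t = (47.833−48.100)/1.4702 = -0.1814
df = 32
p-value (one-sided, H₁ less) = 0.42861
At α=0.05: p ≥ α → fail to reject H₀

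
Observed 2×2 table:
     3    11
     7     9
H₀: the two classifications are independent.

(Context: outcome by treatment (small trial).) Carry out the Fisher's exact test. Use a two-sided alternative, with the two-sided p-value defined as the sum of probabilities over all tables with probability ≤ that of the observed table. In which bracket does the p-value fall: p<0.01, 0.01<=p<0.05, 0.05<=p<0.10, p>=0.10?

Margins: r₁=14, r₂=16, c₁=10, c₂=20, n=30
p_obs = C(14,3)·C(16,7)/C(30,10); sum pmf over tables with pmf ≤ p_obs
p-value (two-sided) = 0.26024
→ bracket: p>=0.10

p-value bracket: p>=0.10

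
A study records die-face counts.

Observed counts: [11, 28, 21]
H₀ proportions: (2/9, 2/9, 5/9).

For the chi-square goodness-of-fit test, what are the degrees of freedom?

degrees of freedom = 2

df = k − 1 = 3 − 1 = 2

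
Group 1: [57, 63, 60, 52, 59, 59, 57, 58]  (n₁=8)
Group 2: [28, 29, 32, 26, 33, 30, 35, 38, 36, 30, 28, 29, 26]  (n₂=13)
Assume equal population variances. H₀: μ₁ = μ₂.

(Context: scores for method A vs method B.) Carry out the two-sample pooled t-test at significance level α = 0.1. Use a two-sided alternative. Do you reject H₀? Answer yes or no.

reject H₀: yes

x̄₁=58.125, s₁=3.137, n₁=8
x̄₂=30.769, s₂=3.789, n₂=13
s_p² = [7·3.137² + 12·3.789²]/19 = 12.6938
SE = √(s_p²·(1/8+1/13)) = 1.6010
t = (58.125−30.769)/1.6010 = 17.0868
df = 19
p-value (two-sided) = 0.00000
At α=0.1: p < α → reject H₀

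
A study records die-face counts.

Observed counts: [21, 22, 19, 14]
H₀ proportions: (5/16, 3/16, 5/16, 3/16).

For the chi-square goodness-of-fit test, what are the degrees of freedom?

df = k − 1 = 4 − 1 = 3

degrees of freedom = 3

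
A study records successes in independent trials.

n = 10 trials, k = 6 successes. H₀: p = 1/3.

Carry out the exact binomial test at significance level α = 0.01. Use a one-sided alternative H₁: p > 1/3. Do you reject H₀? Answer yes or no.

reject H₀: no

Exact binomial: n=10, k=6, p₀=1/3=0.3333
P(X≥6) from Σ C(n,i)·p₀^i·(1−p₀)^(n−i)
p-value (one-sided, H₁ greater) = 0.07656
At α=0.01: p ≥ α → fail to reject H₀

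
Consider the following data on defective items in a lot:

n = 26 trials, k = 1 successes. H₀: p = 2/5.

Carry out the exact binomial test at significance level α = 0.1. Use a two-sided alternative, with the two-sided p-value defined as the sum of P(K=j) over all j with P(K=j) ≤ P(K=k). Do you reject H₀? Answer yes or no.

reject H₀: yes

Exact binomial: n=26, k=1, p₀=2/5=0.4000
P(X=j) = C(n,j)·p₀^j·(1−p₀)^(n−j); p = Σ P(X=j) over j with P(X=j) ≤ P(X=1)
p-value (two-sided) = 0.00006
At α=0.1: p < α → reject H₀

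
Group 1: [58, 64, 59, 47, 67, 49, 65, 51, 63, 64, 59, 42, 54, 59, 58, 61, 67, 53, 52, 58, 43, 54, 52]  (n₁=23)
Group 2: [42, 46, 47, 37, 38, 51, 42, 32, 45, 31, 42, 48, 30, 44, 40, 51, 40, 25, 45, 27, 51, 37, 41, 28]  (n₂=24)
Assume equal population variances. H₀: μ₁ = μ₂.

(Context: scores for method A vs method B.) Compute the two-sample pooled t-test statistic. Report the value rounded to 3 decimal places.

x̄₁=56.478, s₁=7.160, n₁=23
x̄₂=40.000, s₂=7.791, n₂=24
s_p² = [22·7.160² + 23·7.791²]/45 = 56.0831
SE = √(s_p²·(1/23+1/24)) = 2.1852
t = (56.478−40.000)/2.1852 = 7.5408
df = 45

test statistic = 7.541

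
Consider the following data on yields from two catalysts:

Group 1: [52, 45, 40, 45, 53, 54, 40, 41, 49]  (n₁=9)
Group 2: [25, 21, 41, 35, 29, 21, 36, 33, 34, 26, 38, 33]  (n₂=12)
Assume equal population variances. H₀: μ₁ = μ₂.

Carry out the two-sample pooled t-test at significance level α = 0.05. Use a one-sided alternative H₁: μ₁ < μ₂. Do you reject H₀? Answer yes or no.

reject H₀: no

x̄₁=46.556, s₁=5.637, n₁=9
x̄₂=31.000, s₂=6.551, n₂=12
s_p² = [8·5.637² + 11·6.551²]/19 = 38.2222
SE = √(s_p²·(1/9+1/12)) = 2.7262
t = (46.556−31.000)/2.7262 = 5.7060
df = 19
p-value (one-sided, H₁ less) = 0.99999
At α=0.05: p ≥ α → fail to reject H₀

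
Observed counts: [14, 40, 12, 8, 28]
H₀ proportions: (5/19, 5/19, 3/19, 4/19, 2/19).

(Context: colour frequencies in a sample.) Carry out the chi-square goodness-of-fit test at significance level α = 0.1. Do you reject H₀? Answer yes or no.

reject H₀: yes

n = 102; E_i = n·p_i = [26.84, 26.84, 16.11, 21.47, 10.74]
χ² = (14−26.84)²/26.84 + (40−26.84)²/26.84 + (12−16.11)²/16.11 + (8−21.47)²/21.47 + (28−10.74)²/10.74 = 49.8510
df = 4
p-value (upper-tail) = 0.00000
At α=0.1: p < α → reject H₀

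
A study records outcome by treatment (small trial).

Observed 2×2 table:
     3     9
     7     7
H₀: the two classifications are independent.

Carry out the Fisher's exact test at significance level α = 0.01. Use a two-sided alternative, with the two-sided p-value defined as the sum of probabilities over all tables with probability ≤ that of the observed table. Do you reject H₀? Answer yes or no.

Margins: r₁=12, r₂=14, c₁=10, c₂=16, n=26
p_obs = C(12,3)·C(14,7)/C(26,10); sum pmf over tables with pmf ≤ p_obs
p-value (two-sided) = 0.24752
At α=0.01: p ≥ α → fail to reject H₀

reject H₀: no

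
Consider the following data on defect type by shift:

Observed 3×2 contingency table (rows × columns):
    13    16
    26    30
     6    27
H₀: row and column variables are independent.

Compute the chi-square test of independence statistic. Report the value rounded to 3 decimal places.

Row totals [29, 56, 33], col totals [45, 73], n=118
χ² = (13−11.06)²/11.06 + (16−17.94)²/17.94 + (26−21.36)²/21.36 + (30−34.64)²/34.64 + (6−12.58)²/12.58 + (27−20.42)²/20.42 = 7.7521
df = 2

test statistic = 7.752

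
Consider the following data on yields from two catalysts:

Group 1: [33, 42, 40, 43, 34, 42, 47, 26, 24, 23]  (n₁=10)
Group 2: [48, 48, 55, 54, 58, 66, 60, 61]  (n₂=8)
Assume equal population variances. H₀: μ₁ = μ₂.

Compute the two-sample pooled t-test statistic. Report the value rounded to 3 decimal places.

x̄₁=35.400, s₁=8.695, n₁=10
x̄₂=56.250, s₂=6.296, n₂=8
s_p² = [9·8.695² + 7·6.296²]/16 = 59.8687
SE = √(s_p²·(1/10+1/8)) = 3.6702
t = (35.400−56.250)/3.6702 = -5.6809
df = 16

test statistic = -5.681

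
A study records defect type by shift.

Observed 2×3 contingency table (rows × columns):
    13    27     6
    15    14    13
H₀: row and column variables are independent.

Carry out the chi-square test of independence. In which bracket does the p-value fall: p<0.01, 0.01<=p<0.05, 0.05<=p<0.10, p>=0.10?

Row totals [46, 42], col totals [28, 41, 19], n=88
χ² = (13−14.64)²/14.64 + (27−21.43)²/21.43 + (6−9.93)²/9.93 + (15−13.36)²/13.36 + (14−19.57)²/19.57 + (13−9.07)²/9.07 = 6.6757
df = 2
p-value (upper-tail) = 0.03551
→ bracket: 0.01<=p<0.05

p-value bracket: 0.01<=p<0.05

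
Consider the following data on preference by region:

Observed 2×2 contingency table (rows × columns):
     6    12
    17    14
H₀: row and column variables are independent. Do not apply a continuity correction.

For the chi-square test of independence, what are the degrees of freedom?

df = (r−1)(c−1) = (2−1)·(2−1) = 1

degrees of freedom = 1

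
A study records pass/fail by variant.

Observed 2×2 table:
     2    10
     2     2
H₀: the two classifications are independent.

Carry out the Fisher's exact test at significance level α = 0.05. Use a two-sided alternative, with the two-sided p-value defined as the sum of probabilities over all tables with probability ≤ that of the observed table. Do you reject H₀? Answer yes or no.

Margins: r₁=12, r₂=4, c₁=4, c₂=12, n=16
p_obs = C(12,2)·C(4,2)/C(16,4); sum pmf over tables with pmf ≤ p_obs
p-value (two-sided) = 0.24451
At α=0.05: p ≥ α → fail to reject H₀

reject H₀: no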